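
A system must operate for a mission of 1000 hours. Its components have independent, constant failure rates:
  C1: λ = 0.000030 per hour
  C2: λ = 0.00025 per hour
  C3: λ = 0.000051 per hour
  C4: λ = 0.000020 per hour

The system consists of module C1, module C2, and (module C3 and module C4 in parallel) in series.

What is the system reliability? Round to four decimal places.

0.7550

R(C1) = exp(−0.000030 × 1000) = 0.970446
R(C2) = exp(−0.00025 × 1000) = 0.778801
R(C3) = exp(−0.000051 × 1000) = 0.950279
R(C4) = exp(−0.000020 × 1000) = 0.980199
Parallel (C3 and C4): 1 − (1 − 0.950279)(1 − 0.980199) = 0.999015
Series (C1, C2, and [0.999015]): 0.970446 × 0.778801 × 0.999015 = 0.7550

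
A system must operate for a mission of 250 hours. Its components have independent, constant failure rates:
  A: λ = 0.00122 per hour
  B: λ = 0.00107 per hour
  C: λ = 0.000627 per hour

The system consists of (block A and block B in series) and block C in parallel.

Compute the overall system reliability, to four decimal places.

R(A) = exp(−0.00122 × 250) = 0.737123
R(B) = exp(−0.00107 × 250) = 0.765290
R(C) = exp(−0.000627 × 250) = 0.854918
Series (A and B): 0.737123 × 0.765290 = 0.564113
Parallel ([0.564113] and C): 1 − (1 − 0.564113)(1 − 0.854918) = 0.9368

0.9368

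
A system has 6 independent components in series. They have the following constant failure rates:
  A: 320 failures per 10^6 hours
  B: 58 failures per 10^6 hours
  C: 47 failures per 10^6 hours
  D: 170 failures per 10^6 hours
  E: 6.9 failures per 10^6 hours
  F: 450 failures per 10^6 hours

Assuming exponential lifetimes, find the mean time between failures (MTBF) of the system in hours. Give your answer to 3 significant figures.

Series of exponential components: λ_sys = Σ λ_i
λ_sys = 0.00032 + 0.000058 + 0.000047 + 0.00017 + 0.0000069 + 0.00045 = 1.0519e-03 /h
MTBF = 1 / λ_sys = 951 h

951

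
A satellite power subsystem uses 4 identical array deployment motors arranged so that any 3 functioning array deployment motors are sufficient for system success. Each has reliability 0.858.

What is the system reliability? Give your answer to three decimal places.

0.901

R = Σ_{i=3}^{4} C(4,i) p^i (1−p)^{4−i} with p = 0.858
C(4,3)·0.858^3·0.142^1 = 0.35877
C(4,4)·0.858^4·0.142^0 = 0.54194
Sum = 0.901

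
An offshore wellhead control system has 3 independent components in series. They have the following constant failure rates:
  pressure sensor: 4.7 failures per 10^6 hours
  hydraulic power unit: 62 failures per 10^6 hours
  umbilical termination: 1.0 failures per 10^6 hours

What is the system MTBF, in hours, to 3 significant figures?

Series of exponential components: λ_sys = Σ λ_i
λ_sys = 0.0000047 + 0.000062 + 0.0000010 = 6.7700e-05 /h
MTBF = 1 / λ_sys = 14800 h

14800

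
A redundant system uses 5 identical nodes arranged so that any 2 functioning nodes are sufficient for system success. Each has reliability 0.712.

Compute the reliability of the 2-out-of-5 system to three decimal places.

R = Σ_{i=2}^{5} C(5,i) p^i (1−p)^{5−i} with p = 0.712
C(5,2)·0.712^2·0.288^3 = 0.12110
C(5,3)·0.712^3·0.288^2 = 0.29938
C(5,4)·0.712^4·0.288^1 = 0.37007
C(5,5)·0.712^5·0.288^0 = 0.18298
Sum = 0.974

0.974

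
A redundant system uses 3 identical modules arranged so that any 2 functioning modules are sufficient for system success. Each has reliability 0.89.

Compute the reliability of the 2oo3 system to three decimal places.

R = Σ_{i=2}^{3} C(3,i) p^i (1−p)^{3−i} with p = 0.89
C(3,2)·0.89^2·0.11^1 = 0.26139
C(3,3)·0.89^3·0.11^0 = 0.70497
Sum = 0.966

0.966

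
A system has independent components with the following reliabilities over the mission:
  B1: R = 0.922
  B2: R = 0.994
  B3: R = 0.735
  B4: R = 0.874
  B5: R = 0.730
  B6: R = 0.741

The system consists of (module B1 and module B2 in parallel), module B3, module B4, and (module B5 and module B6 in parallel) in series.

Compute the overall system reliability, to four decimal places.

Parallel (B1 and B2): 1 − (1 − 0.922000)(1 − 0.994000) = 0.999532
Parallel (B5 and B6): 1 − (1 − 0.730000)(1 − 0.741000) = 0.930070
Series ([0.999532], B3, B4, and [0.930070]): 0.999532 × 0.735000 × 0.874000 × 0.930070 = 0.5972

0.5972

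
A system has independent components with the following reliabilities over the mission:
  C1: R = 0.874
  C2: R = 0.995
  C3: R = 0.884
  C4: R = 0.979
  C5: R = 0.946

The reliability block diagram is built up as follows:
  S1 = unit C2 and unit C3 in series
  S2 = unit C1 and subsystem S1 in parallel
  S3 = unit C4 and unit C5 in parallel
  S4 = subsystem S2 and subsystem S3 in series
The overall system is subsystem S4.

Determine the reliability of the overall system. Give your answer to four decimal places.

0.9837

Series (C2 and C3): 0.995000 × 0.884000 = 0.879580
Parallel (C1 and [0.879580]): 1 − (1 − 0.874000)(1 − 0.879580) = 0.984827
Parallel (C4 and C5): 1 − (1 − 0.979000)(1 − 0.946000) = 0.998866
Series ([0.984827] and [0.998866]): 0.984827 × 0.998866 = 0.9837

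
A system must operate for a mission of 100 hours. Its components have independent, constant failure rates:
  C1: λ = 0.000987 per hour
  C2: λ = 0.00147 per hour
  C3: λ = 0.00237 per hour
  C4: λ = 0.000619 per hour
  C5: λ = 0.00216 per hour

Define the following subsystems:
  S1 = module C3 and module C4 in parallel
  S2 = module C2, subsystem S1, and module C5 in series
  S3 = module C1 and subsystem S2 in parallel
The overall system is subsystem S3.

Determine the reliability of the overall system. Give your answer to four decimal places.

R(C1) = exp(−0.000987 × 100) = 0.906014
R(C2) = exp(−0.00147 × 100) = 0.863294
R(C3) = exp(−0.00237 × 100) = 0.788991
R(C4) = exp(−0.000619 × 100) = 0.939977
R(C5) = exp(−0.00216 × 100) = 0.805735
Parallel (C3 and C4): 1 − (1 − 0.788991)(1 − 0.939977) = 0.987335
Series (C2, [0.987335], and C5): 0.863294 × 0.987335 × 0.805735 = 0.686777
Parallel (C1 and [0.686777]): 1 − (1 − 0.906014)(1 − 0.686777) = 0.9706

0.9706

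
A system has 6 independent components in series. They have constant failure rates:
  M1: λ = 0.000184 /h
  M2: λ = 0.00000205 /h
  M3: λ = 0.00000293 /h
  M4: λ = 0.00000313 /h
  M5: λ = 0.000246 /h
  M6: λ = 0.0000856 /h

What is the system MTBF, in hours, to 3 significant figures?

1910

Series of exponential components: λ_sys = Σ λ_i
λ_sys = 0.000184 + 0.00000205 + 0.00000293 + 0.00000313 + 0.000246 + 0.0000856 = 5.2371e-04 /h
MTBF = 1 / λ_sys = 1910 h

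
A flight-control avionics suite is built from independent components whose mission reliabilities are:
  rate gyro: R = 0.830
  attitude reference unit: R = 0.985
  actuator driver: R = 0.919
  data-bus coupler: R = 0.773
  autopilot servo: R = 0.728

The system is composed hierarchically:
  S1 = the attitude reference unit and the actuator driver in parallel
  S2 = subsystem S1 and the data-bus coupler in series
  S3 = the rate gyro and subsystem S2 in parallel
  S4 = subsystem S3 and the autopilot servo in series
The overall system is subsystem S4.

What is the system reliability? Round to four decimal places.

Parallel (attitude reference unit and actuator driver): 1 − (1 − 0.985000)(1 − 0.919000) = 0.998785
Series ([0.998785] and data-bus coupler): 0.998785 × 0.773000 = 0.772061
Parallel (rate gyro and [0.772061]): 1 − (1 − 0.830000)(1 − 0.772061) = 0.961250
Series ([0.961250] and autopilot servo): 0.961250 × 0.728000 = 0.6998

0.6998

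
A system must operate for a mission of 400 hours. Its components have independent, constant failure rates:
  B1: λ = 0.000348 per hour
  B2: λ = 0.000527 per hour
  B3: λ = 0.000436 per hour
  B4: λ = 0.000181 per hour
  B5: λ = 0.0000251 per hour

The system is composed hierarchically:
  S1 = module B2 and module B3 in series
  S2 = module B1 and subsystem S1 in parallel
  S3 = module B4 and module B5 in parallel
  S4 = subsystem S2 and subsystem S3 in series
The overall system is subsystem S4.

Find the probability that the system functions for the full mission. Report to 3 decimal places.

R(B1) = exp(−0.000348 × 400) = 0.87005
R(B2) = exp(−0.000527 × 400) = 0.80994
R(B3) = exp(−0.000436 × 400) = 0.83996
R(B4) = exp(−0.000181 × 400) = 0.93016
R(B5) = exp(−0.0000251 × 400) = 0.99001
Series (B2 and B3): 0.80994 × 0.83996 = 0.68032
Parallel (B1 and [0.68032]): 1 − (1 − 0.87005)(1 − 0.68032) = 0.95846
Parallel (B4 and B5): 1 − (1 − 0.93016)(1 − 0.99001) = 0.99930
Series ([0.95846] and [0.99930]): 0.95846 × 0.99930 = 0.958

0.958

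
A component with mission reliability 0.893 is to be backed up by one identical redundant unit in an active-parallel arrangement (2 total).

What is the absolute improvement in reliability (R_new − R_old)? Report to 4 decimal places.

R_before = 0.893
R_after = 1 − (1 − 0.893)^2 = 0.9886
ΔR = 0.9886 − 0.893 = 0.0956

0.0956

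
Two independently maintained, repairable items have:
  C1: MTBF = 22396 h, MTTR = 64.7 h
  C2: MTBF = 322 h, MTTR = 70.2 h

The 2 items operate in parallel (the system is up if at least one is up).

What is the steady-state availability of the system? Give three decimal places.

A(C1) = MTBF/(MTBF+MTTR) = 22396/(22396+64.7) = 0.997119
A(C2) = MTBF/(MTBF+MTTR) = 322/(322+70.2) = 0.821010
Parallel availability: 1 − (1 − 0.997119)(1 − 0.821010) = 0.999

0.999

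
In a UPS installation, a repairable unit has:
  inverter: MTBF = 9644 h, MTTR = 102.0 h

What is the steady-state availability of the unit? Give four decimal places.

0.9895

A(inverter) = MTBF/(MTBF+MTTR) = 9644/(9644+102.0) = 0.9895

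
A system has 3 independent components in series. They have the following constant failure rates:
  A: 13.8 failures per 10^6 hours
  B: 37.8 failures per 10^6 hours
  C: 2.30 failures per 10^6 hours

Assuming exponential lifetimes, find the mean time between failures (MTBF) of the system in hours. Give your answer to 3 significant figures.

18600

Series of exponential components: λ_sys = Σ λ_i
λ_sys = 0.0000138 + 0.0000378 + 0.00000230 = 5.3900e-05 /h
MTBF = 1 / λ_sys = 18600 h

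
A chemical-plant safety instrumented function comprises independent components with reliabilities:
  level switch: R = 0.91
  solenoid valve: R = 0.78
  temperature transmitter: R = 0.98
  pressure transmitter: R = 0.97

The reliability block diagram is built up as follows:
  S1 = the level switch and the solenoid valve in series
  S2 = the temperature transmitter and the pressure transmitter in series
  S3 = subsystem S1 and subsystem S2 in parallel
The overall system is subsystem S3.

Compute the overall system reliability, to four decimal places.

0.9857

Series (level switch and solenoid valve): 0.910000 × 0.780000 = 0.709800
Series (temperature transmitter and pressure transmitter): 0.980000 × 0.970000 = 0.950600
Parallel ([0.709800] and [0.950600]): 1 − (1 − 0.709800)(1 − 0.950600) = 0.9857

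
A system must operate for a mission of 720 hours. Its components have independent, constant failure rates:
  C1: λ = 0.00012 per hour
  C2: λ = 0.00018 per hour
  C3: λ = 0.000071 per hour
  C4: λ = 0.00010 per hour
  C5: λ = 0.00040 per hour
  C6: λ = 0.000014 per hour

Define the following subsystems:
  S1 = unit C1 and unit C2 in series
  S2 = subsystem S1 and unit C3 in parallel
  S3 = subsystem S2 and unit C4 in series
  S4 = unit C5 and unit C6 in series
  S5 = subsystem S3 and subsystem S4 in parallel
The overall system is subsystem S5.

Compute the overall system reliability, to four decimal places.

R(C1) = exp(−0.00012 × 720) = 0.917227
R(C2) = exp(−0.00018 × 720) = 0.878447
R(C3) = exp(−0.000071 × 720) = 0.950165
R(C4) = exp(−0.00010 × 720) = 0.930531
R(C5) = exp(−0.00040 × 720) = 0.749762
R(C6) = exp(−0.000014 × 720) = 0.989971
Series (C1 and C2): 0.917227 × 0.878447 = 0.805735
Parallel ([0.805735] and C3): 1 − (1 − 0.805735)(1 − 0.950165) = 0.990319
Series ([0.990319] and C4): 0.990319 × 0.930531 = 0.921523
Series (C5 and C6): 0.749762 × 0.989971 = 0.742243
Parallel ([0.921523] and [0.742243]): 1 − (1 − 0.921523)(1 − 0.742243) = 0.9798

0.9798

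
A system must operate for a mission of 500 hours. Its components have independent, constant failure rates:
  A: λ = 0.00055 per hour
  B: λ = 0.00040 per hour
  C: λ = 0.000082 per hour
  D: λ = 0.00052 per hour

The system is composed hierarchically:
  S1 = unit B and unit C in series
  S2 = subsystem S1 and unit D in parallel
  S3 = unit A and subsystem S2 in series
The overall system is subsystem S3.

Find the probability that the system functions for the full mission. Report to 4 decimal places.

0.7223

R(A) = exp(−0.00055 × 500) = 0.759572
R(B) = exp(−0.00040 × 500) = 0.818731
R(C) = exp(−0.000082 × 500) = 0.959829
R(D) = exp(−0.00052 × 500) = 0.771052
Series (B and C): 0.818731 × 0.959829 = 0.785842
Parallel ([0.785842] and D): 1 − (1 − 0.785842)(1 − 0.771052) = 0.950969
Series (A and [0.950969]): 0.759572 × 0.950969 = 0.7223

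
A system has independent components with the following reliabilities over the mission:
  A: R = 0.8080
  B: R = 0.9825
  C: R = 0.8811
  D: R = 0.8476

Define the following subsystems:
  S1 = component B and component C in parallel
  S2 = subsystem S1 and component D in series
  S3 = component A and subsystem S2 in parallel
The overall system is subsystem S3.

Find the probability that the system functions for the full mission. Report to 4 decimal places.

0.9704

Parallel (B and C): 1 − (1 − 0.982500)(1 − 0.881100) = 0.997919
Series ([0.997919] and D): 0.997919 × 0.847600 = 0.845836
Parallel (A and [0.845836]): 1 − (1 − 0.808000)(1 − 0.845836) = 0.9704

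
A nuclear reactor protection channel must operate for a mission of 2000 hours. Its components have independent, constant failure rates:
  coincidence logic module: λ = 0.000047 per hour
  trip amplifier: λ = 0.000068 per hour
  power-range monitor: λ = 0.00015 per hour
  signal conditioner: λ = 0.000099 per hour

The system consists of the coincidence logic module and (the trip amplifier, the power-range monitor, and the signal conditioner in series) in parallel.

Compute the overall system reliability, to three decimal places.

R(coincidence logic module) = exp(−0.000047 × 2000) = 0.91028
R(trip amplifier) = exp(−0.000068 × 2000) = 0.87284
R(power-range monitor) = exp(−0.00015 × 2000) = 0.74082
R(signal conditioner) = exp(−0.000099 × 2000) = 0.82037
Series (trip amplifier, power-range monitor, and signal conditioner): 0.87284 × 0.74082 × 0.82037 = 0.53047
Parallel (coincidence logic module and [0.53047]): 1 − (1 − 0.91028)(1 − 0.53047) = 0.958

0.958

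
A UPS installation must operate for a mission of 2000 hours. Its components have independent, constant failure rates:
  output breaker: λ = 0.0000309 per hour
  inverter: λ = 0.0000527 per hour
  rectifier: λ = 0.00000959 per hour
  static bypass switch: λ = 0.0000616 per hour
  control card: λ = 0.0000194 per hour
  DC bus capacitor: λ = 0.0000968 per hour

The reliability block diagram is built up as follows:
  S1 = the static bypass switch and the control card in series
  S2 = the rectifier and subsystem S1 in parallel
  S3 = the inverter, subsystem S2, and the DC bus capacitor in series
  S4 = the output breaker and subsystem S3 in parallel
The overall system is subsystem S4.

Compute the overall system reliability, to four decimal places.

R(output breaker) = exp(−0.0000309 × 2000) = 0.940071
R(inverter) = exp(−0.0000527 × 2000) = 0.899964
R(rectifier) = exp(−0.00000959 × 2000) = 0.981003
R(static bypass switch) = exp(−0.0000616 × 2000) = 0.884087
R(control card) = exp(−0.0000194 × 2000) = 0.961943
R(DC bus capacitor) = exp(−0.0000968 × 2000) = 0.823987
Series (static bypass switch and control card): 0.884087 × 0.961943 = 0.850441
Parallel (rectifier and [0.850441]): 1 − (1 − 0.981003)(1 − 0.850441) = 0.997159
Series (inverter, [0.997159], and DC bus capacitor): 0.899964 × 0.997159 × 0.823987 = 0.739452
Parallel (output breaker and [0.739452]): 1 − (1 − 0.940071)(1 − 0.739452) = 0.9844

0.9844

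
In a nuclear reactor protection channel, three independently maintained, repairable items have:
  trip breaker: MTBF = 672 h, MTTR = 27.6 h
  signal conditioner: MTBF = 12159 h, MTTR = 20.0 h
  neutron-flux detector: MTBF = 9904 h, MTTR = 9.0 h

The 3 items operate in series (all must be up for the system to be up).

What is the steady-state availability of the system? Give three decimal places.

0.958

A(trip breaker) = MTBF/(MTBF+MTTR) = 672/(672+27.6) = 0.960549
A(signal conditioner) = MTBF/(MTBF+MTTR) = 12159/(12159+20.0) = 0.998358
A(neutron-flux detector) = MTBF/(MTBF+MTTR) = 9904/(9904+9.0) = 0.999092
Series availability: 0.960549 × 0.998358 × 0.999092 = 0.958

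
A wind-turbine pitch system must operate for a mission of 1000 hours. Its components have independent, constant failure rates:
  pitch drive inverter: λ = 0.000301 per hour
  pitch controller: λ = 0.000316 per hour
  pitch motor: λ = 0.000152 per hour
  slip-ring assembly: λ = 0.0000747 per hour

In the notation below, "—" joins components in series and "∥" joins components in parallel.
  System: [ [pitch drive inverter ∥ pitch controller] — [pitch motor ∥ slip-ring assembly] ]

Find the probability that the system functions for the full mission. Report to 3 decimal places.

R(pitch drive inverter) = exp(−0.000301 × 1000) = 0.74008
R(pitch controller) = exp(−0.000316 × 1000) = 0.72906
R(pitch motor) = exp(−0.000152 × 1000) = 0.85899
R(slip-ring assembly) = exp(−0.0000747 × 1000) = 0.92802
Parallel (pitch drive inverter and pitch controller): 1 − (1 − 0.74008)(1 − 0.72906) = 0.92958
Parallel (pitch motor and slip-ring assembly): 1 − (1 − 0.85899)(1 − 0.92802) = 0.98985
Series ([0.92958] and [0.98985]): 0.92958 × 0.98985 = 0.920

0.920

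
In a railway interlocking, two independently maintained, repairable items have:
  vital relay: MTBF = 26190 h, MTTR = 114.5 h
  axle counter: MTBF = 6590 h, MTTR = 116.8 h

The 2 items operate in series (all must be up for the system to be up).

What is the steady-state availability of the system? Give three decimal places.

0.978

A(vital relay) = MTBF/(MTBF+MTTR) = 26190/(26190+114.5) = 0.995647
A(axle counter) = MTBF/(MTBF+MTTR) = 6590/(6590+116.8) = 0.982585
Series availability: 0.995647 × 0.982585 = 0.978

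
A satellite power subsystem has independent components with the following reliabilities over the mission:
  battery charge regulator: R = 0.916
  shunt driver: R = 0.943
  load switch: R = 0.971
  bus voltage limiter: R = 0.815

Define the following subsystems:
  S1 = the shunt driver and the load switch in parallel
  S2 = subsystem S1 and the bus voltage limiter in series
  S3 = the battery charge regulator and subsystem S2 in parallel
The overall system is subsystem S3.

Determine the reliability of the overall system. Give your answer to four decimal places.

0.9843

Parallel (shunt driver and load switch): 1 − (1 − 0.943000)(1 − 0.971000) = 0.998347
Series ([0.998347] and bus voltage limiter): 0.998347 × 0.815000 = 0.813653
Parallel (battery charge regulator and [0.813653]): 1 − (1 − 0.916000)(1 − 0.813653) = 0.9843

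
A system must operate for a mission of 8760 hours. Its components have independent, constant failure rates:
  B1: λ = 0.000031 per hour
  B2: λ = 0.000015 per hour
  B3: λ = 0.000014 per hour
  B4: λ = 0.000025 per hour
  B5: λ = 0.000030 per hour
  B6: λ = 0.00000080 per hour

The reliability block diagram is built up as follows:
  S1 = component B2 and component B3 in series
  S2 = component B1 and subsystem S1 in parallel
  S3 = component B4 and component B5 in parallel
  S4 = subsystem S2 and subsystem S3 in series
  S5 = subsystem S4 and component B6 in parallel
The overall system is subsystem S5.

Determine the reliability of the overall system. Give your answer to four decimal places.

R(B1) = exp(−0.000031 × 8760) = 0.762190
R(B2) = exp(−0.000015 × 8760) = 0.876867
R(B3) = exp(−0.000014 × 8760) = 0.884582
R(B4) = exp(−0.000025 × 8760) = 0.803322
R(B5) = exp(−0.000030 × 8760) = 0.768896
R(B6) = exp(−0.00000080 × 8760) = 0.993016
Series (B2 and B3): 0.876867 × 0.884582 = 0.775661
Parallel (B1 and [0.775661]): 1 − (1 − 0.762190)(1 − 0.775661) = 0.946650
Parallel (B4 and B5): 1 − (1 − 0.803322)(1 − 0.768896) = 0.954547
Series ([0.946650] and [0.954547]): 0.946650 × 0.954547 = 0.903622
Parallel ([0.903622] and B6): 1 − (1 − 0.903622)(1 − 0.993016) = 0.9993

0.9993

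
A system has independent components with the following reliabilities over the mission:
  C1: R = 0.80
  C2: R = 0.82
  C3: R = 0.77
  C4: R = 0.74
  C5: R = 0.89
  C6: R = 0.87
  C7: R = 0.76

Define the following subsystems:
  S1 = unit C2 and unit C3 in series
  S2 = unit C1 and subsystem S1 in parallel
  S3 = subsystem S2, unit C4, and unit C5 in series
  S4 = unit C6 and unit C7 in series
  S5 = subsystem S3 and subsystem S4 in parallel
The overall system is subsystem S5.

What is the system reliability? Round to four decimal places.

Series (C2 and C3): 0.820000 × 0.770000 = 0.631400
Parallel (C1 and [0.631400]): 1 − (1 − 0.800000)(1 − 0.631400) = 0.926280
Series ([0.926280], C4, and C5): 0.926280 × 0.740000 × 0.890000 = 0.610048
Series (C6 and C7): 0.870000 × 0.760000 = 0.661200
Parallel ([0.610048] and [0.661200]): 1 − (1 − 0.610048)(1 − 0.661200) = 0.8679

0.8679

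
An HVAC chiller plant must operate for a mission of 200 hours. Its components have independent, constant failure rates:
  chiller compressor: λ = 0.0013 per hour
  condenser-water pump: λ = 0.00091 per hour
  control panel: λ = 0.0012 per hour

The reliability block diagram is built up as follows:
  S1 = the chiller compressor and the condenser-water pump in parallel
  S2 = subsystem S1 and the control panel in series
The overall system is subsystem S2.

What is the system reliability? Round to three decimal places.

R(chiller compressor) = exp(−0.0013 × 200) = 0.77105
R(condenser-water pump) = exp(−0.00091 × 200) = 0.83360
R(control panel) = exp(−0.0012 × 200) = 0.78663
Parallel (chiller compressor and condenser-water pump): 1 − (1 − 0.77105)(1 − 0.83360) = 0.96190
Series ([0.96190] and control panel): 0.96190 × 0.78663 = 0.757

0.757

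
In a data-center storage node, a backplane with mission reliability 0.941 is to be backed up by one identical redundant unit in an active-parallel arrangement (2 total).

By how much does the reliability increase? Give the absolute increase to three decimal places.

0.056

R_before = 0.941
R_after = 1 − (1 − 0.941)^2 = 0.997
ΔR = 0.997 − 0.941 = 0.056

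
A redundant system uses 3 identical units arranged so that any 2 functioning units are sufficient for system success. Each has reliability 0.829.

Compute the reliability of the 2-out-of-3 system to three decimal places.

R = Σ_{i=2}^{3} C(3,i) p^i (1−p)^{3−i} with p = 0.829
C(3,2)·0.829^2·0.171^1 = 0.35255
C(3,3)·0.829^3·0.171^0 = 0.56972
Sum = 0.922

0.922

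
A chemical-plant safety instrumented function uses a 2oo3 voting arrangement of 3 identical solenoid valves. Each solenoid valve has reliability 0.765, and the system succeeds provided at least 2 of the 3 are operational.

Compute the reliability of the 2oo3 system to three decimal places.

R = Σ_{i=2}^{3} C(3,i) p^i (1−p)^{3−i} with p = 0.765
C(3,2)·0.765^2·0.235^1 = 0.41258
C(3,3)·0.765^3·0.235^0 = 0.44770
Sum = 0.860

0.860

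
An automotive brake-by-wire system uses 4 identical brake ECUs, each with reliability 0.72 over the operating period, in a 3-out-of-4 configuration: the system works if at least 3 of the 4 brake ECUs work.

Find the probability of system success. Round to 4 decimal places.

0.6868

R = Σ_{i=3}^{4} C(4,i) p^i (1−p)^{4−i} with p = 0.72
C(4,3)·0.72^3·0.28^1 = 0.418038
C(4,4)·0.72^4·0.28^0 = 0.268739
Sum = 0.6868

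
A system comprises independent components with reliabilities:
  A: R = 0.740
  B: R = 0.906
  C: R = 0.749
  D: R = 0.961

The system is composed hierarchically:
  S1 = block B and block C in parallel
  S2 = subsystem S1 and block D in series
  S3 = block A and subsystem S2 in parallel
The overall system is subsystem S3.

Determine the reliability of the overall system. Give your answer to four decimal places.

0.9840

Parallel (B and C): 1 − (1 − 0.906000)(1 − 0.749000) = 0.976406
Series ([0.976406] and D): 0.976406 × 0.961000 = 0.938326
Parallel (A and [0.938326]): 1 − (1 − 0.740000)(1 − 0.938326) = 0.9840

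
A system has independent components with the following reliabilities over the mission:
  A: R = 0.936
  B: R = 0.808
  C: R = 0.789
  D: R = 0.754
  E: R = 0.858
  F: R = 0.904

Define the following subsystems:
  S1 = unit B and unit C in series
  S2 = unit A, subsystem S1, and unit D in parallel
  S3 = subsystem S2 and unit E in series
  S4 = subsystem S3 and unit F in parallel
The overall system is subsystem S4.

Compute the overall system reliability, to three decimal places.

Series (B and C): 0.80800 × 0.78900 = 0.63751
Parallel (A, [0.63751], and D): 1 − (1 − 0.93600)(1 − 0.63751)(1 − 0.75400) = 0.99429
Series ([0.99429] and E): 0.99429 × 0.85800 = 0.85310
Parallel ([0.85310] and F): 1 − (1 − 0.85310)(1 − 0.90400) = 0.986

0.986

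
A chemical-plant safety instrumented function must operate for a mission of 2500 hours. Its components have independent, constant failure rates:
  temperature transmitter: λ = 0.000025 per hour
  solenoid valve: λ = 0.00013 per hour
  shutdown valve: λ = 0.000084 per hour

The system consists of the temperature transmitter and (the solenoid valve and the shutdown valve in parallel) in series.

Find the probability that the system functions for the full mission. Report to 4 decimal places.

R(temperature transmitter) = exp(−0.000025 × 2500) = 0.939413
R(solenoid valve) = exp(−0.00013 × 2500) = 0.722527
R(shutdown valve) = exp(−0.000084 × 2500) = 0.810584
Parallel (solenoid valve and shutdown valve): 1 − (1 − 0.722527)(1 − 0.810584) = 0.947442
Series (temperature transmitter and [0.947442]): 0.939413 × 0.947442 = 0.8900

0.8900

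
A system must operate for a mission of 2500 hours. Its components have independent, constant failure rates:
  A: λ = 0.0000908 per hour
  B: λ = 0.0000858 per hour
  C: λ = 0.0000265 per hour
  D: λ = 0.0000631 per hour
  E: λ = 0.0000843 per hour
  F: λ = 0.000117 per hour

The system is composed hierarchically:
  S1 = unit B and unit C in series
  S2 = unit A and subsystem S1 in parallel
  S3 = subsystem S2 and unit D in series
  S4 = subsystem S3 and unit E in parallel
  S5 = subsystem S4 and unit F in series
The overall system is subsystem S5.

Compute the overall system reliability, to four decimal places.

R(A) = exp(−0.0000908 × 2500) = 0.796921
R(B) = exp(−0.0000858 × 2500) = 0.806945
R(C) = exp(−0.0000265 × 2500) = 0.935897
R(D) = exp(−0.0000631 × 2500) = 0.854063
R(E) = exp(−0.0000843 × 2500) = 0.809977
R(F) = exp(−0.000117 × 2500) = 0.746395
Series (B and C): 0.806945 × 0.935897 = 0.755217
Parallel (A and [0.755217]): 1 − (1 − 0.796921)(1 − 0.755217) = 0.950290
Series ([0.950290] and D): 0.950290 × 0.854063 = 0.811608
Parallel ([0.811608] and E): 1 − (1 − 0.811608)(1 − 0.809977) = 0.964201
Series ([0.964201] and F): 0.964201 × 0.746395 = 0.7197

0.7197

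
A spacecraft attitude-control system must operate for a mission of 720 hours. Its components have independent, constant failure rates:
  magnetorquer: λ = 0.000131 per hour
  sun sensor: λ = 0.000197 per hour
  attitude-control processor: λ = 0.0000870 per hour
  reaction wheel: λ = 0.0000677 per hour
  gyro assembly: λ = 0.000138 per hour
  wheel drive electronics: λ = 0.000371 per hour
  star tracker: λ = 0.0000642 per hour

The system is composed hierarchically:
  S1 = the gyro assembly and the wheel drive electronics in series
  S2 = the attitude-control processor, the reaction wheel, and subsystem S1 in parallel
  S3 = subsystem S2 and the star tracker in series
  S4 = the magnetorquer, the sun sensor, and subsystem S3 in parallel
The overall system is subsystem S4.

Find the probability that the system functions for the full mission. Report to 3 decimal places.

R(magnetorquer) = exp(−0.000131 × 720) = 0.90999
R(sun sensor) = exp(−0.000197 × 720) = 0.86776
R(attitude-control processor) = exp(−0.0000870 × 720) = 0.93928
R(reaction wheel) = exp(−0.0000677 × 720) = 0.95242
R(gyro assembly) = exp(−0.000138 × 720) = 0.90542
R(wheel drive electronics) = exp(−0.000371 × 720) = 0.76558
R(star tracker) = exp(−0.0000642 × 720) = 0.95483
Series (gyro assembly and wheel drive electronics): 0.90542 × 0.76558 = 0.69317
Parallel (attitude-control processor, reaction wheel, and [0.69317]): 1 − (1 − 0.93928)(1 − 0.95242)(1 − 0.69317) = 0.99911
Series ([0.99911] and star tracker): 0.99911 × 0.95483 = 0.95398
Parallel (magnetorquer, sun sensor, and [0.95398]): 1 − (1 − 0.90999)(1 − 0.86776)(1 − 0.95398) = 0.999

0.999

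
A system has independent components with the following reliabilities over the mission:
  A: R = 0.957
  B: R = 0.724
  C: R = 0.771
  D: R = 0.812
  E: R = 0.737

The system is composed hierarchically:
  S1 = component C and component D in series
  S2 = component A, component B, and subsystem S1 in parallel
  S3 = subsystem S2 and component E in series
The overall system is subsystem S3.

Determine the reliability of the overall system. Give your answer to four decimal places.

Series (C and D): 0.771000 × 0.812000 = 0.626052
Parallel (A, B, and [0.626052]): 1 − (1 − 0.957000)(1 − 0.724000)(1 − 0.626052) = 0.995562
Series ([0.995562] and E): 0.995562 × 0.737000 = 0.7337

0.7337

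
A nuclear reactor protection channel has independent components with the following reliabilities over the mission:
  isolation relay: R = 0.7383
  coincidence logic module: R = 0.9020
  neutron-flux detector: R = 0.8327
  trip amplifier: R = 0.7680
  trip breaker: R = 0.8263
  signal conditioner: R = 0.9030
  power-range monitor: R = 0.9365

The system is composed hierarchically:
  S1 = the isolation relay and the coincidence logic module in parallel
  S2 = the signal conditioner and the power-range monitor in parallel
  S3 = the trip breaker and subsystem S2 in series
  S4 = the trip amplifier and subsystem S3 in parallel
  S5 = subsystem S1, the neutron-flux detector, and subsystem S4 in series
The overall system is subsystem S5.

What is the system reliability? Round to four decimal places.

Parallel (isolation relay and coincidence logic module): 1 − (1 − 0.738300)(1 − 0.902000) = 0.974353
Parallel (signal conditioner and power-range monitor): 1 − (1 − 0.903000)(1 − 0.936500) = 0.993841
Series (trip breaker and [0.993841]): 0.826300 × 0.993841 = 0.821211
Parallel (trip amplifier and [0.821211]): 1 − (1 − 0.768000)(1 − 0.821211) = 0.958521
Series ([0.974353], neutron-flux detector, and [0.958521]): 0.974353 × 0.832700 × 0.958521 = 0.7777

0.7777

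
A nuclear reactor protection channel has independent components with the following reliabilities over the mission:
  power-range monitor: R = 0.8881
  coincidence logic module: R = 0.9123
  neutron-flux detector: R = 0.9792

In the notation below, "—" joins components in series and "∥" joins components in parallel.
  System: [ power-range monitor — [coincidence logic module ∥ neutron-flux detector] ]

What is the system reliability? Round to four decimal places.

Parallel (coincidence logic module and neutron-flux detector): 1 − (1 − 0.912300)(1 − 0.979200) = 0.998176
Series (power-range monitor and [0.998176]): 0.888100 × 0.998176 = 0.8865

0.8865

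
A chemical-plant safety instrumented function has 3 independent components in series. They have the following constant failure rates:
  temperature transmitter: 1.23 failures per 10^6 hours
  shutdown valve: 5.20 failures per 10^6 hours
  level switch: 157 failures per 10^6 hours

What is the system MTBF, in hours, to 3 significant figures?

Series of exponential components: λ_sys = Σ λ_i
λ_sys = 0.00000123 + 0.00000520 + 0.000157 = 1.6343e-04 /h
MTBF = 1 / λ_sys = 6120 h

6120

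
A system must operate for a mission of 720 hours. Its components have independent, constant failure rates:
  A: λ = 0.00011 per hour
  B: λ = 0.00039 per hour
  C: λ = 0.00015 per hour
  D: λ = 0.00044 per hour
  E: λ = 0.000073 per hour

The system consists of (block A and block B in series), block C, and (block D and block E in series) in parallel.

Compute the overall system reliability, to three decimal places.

0.990

R(A) = exp(−0.00011 × 720) = 0.92386
R(B) = exp(−0.00039 × 720) = 0.75518
R(C) = exp(−0.00015 × 720) = 0.89763
R(D) = exp(−0.00044 × 720) = 0.72848
R(E) = exp(−0.000073 × 720) = 0.94880
Series (A and B): 0.92386 × 0.75518 = 0.69768
Series (D and E): 0.72848 × 0.94880 = 0.69118
Parallel ([0.69768], C, and [0.69118]): 1 − (1 − 0.69768)(1 − 0.89763)(1 − 0.69118) = 0.990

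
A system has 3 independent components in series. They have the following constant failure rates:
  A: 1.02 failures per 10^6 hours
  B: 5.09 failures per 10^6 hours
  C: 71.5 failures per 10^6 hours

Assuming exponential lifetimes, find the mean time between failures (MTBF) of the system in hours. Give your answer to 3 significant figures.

12900

Series of exponential components: λ_sys = Σ λ_i
λ_sys = 0.00000102 + 0.00000509 + 0.0000715 = 7.7610e-05 /h
MTBF = 1 / λ_sys = 12900 h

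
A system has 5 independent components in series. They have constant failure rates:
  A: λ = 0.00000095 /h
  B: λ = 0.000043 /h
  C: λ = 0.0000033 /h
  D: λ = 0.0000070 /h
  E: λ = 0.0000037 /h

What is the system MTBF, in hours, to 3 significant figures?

17300

Series of exponential components: λ_sys = Σ λ_i
λ_sys = 0.00000095 + 0.000043 + 0.0000033 + 0.0000070 + 0.0000037 = 5.7950e-05 /h
MTBF = 1 / λ_sys = 17300 h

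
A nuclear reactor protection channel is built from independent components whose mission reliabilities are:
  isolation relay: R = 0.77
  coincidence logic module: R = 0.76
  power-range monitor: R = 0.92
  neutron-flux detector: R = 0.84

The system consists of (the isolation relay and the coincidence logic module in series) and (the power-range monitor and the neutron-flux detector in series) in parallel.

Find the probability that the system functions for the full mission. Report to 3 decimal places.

Series (isolation relay and coincidence logic module): 0.77000 × 0.76000 = 0.58520
Series (power-range monitor and neutron-flux detector): 0.92000 × 0.84000 = 0.77280
Parallel ([0.58520] and [0.77280]): 1 − (1 − 0.58520)(1 − 0.77280) = 0.906

0.906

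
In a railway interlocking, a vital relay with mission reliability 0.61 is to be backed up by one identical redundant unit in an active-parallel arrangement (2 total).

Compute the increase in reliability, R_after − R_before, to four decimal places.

R_before = 0.61
R_after = 1 − (1 − 0.61)^2 = 0.8479
ΔR = 0.8479 − 0.61 = 0.2379

0.2379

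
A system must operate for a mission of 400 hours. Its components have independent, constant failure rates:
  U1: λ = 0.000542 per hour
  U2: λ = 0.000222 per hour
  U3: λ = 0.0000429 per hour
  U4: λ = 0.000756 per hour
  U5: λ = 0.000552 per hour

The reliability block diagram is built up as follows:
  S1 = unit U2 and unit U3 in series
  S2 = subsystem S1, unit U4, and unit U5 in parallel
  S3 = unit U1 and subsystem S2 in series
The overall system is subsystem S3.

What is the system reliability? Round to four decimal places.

0.8009

R(U1) = exp(−0.000542 × 400) = 0.805091
R(U2) = exp(−0.000222 × 400) = 0.915029
R(U3) = exp(−0.0000429 × 400) = 0.982986
R(U4) = exp(−0.000756 × 400) = 0.739042
R(U5) = exp(−0.000552 × 400) = 0.801877
Series (U2 and U3): 0.915029 × 0.982986 = 0.899461
Parallel ([0.899461], U4, and U5): 1 − (1 − 0.899461)(1 − 0.739042)(1 − 0.801877) = 0.994802
Series (U1 and [0.994802]): 0.805091 × 0.994802 = 0.8009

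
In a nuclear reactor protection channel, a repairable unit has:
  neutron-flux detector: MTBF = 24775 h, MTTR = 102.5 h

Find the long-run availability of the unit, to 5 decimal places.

A(neutron-flux detector) = MTBF/(MTBF+MTTR) = 24775/(24775+102.5) = 0.99588

0.99588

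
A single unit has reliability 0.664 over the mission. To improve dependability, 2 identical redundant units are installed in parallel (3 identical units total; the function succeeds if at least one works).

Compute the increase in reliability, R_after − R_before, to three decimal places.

R_before = 0.664
R_after = 1 − (1 − 0.664)^3 = 0.962
ΔR = 0.962 − 0.664 = 0.298

0.298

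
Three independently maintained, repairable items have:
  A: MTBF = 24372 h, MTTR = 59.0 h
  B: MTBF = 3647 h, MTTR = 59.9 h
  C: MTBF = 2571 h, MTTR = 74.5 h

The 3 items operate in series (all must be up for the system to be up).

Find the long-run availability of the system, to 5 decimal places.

0.95383

A(A) = MTBF/(MTBF+MTTR) = 24372/(24372+59.0) = 0.997585
A(B) = MTBF/(MTBF+MTTR) = 3647/(3647+59.9) = 0.983841
A(C) = MTBF/(MTBF+MTTR) = 2571/(2571+74.5) = 0.971839
Series availability: 0.997585 × 0.983841 × 0.971839 = 0.95383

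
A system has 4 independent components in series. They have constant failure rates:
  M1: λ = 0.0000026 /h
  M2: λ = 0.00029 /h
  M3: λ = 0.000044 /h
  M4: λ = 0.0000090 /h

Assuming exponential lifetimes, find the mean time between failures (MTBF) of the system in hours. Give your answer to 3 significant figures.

Series of exponential components: λ_sys = Σ λ_i
λ_sys = 0.0000026 + 0.00029 + 0.000044 + 0.0000090 = 3.4560e-04 /h
MTBF = 1 / λ_sys = 2890 h

2890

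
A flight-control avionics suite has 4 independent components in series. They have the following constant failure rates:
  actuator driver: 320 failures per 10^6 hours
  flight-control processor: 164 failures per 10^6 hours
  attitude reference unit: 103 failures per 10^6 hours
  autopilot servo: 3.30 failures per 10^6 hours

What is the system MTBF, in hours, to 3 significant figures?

Series of exponential components: λ_sys = Σ λ_i
λ_sys = 0.000320 + 0.000164 + 0.000103 + 0.00000330 = 5.9030e-04 /h
MTBF = 1 / λ_sys = 1690 h

1690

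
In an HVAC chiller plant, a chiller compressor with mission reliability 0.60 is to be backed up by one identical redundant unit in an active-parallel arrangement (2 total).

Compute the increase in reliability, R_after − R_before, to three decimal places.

0.240

R_before = 0.60
R_after = 1 − (1 − 0.60)^2 = 0.840
ΔR = 0.840 − 0.60 = 0.240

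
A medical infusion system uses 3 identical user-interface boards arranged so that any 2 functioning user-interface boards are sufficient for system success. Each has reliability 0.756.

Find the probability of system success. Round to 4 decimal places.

R = Σ_{i=2}^{3} C(3,i) p^i (1−p)^{3−i} with p = 0.756
C(3,2)·0.756^2·0.244^1 = 0.418364
C(3,3)·0.756^3·0.244^0 = 0.432081
Sum = 0.8504

0.8504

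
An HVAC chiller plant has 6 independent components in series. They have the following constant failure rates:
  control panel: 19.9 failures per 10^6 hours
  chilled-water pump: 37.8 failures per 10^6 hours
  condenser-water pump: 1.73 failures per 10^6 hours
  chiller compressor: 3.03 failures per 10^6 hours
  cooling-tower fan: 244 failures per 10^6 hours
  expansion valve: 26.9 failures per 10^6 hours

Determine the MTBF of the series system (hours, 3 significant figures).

Series of exponential components: λ_sys = Σ λ_i
λ_sys = 0.0000199 + 0.0000378 + 0.00000173 + 0.00000303 + 0.000244 + 0.0000269 = 3.3336e-04 /h
MTBF = 1 / λ_sys = 3000 h

3000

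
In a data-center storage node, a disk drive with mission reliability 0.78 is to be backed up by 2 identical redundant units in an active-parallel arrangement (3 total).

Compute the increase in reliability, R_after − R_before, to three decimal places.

R_before = 0.78
R_after = 1 − (1 − 0.78)^3 = 0.989
ΔR = 0.989 − 0.78 = 0.209

0.209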